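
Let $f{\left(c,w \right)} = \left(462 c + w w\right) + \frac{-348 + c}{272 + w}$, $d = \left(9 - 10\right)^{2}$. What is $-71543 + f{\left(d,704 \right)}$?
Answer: $\frac{414345813}{976} \approx 4.2453 \cdot 10^{5}$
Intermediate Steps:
$d = 1$ ($d = \left(-1\right)^{2} = 1$)
$f{\left(c,w \right)} = w^{2} + 462 c + \frac{-348 + c}{272 + w}$ ($f{\left(c,w \right)} = \left(462 c + w^{2}\right) + \frac{-348 + c}{272 + w} = \left(w^{2} + 462 c\right) + \frac{-348 + c}{272 + w} = w^{2} + 462 c + \frac{-348 + c}{272 + w}$)
$-71543 + f{\left(d,704 \right)} = -71543 + \frac{-348 + 704^{3} + 272 \cdot 704^{2} + 125665 \cdot 1 + 462 \cdot 1 \cdot 704}{272 + 704} = -71543 + \frac{-348 + 348913664 + 272 \cdot 495616 + 125665 + 325248}{976} = -71543 + \frac{-348 + 348913664 + 134807552 + 125665 + 325248}{976} = -71543 + \frac{1}{976} \cdot 484171781 = -71543 + \frac{484171781}{976} = \frac{414345813}{976}$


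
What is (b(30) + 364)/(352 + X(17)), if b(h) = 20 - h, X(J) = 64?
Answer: 177/208 ≈ 0.85096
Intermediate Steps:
(b(30) + 364)/(352 + X(17)) = ((20 - 1*30) + 364)/(352 + 64) = ((20 - 30) + 364)/416 = (-10 + 364)*(1/416) = 354*(1/416) = 177/208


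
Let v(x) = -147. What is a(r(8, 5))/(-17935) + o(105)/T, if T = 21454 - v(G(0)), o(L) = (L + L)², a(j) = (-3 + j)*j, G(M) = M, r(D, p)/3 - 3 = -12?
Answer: 154687338/77482787 ≈ 1.9964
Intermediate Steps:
r(D, p) = -27 (r(D, p) = 9 + 3*(-12) = 9 - 36 = -27)
a(j) = j*(-3 + j)
o(L) = 4*L² (o(L) = (2*L)² = 4*L²)
T = 21601 (T = 21454 - 1*(-147) = 21454 + 147 = 21601)
a(r(8, 5))/(-17935) + o(105)/T = -27*(-3 - 27)/(-17935) + (4*105²)/21601 = -27*(-30)*(-1/17935) + (4*11025)*(1/21601) = 810*(-1/17935) + 44100*(1/21601) = -162/3587 + 44100/21601 = 154687338/77482787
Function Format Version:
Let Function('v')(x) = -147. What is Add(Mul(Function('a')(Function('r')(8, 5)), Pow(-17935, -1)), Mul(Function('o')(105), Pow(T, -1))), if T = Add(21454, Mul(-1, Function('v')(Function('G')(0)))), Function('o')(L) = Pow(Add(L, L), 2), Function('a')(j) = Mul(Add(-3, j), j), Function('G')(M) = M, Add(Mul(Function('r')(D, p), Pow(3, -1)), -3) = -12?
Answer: Rational(154687338, 77482787) ≈ 1.9964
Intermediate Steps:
Function('r')(D, p) = -27 (Function('r')(D, p) = Add(9, Mul(3, -12)) = Add(9, -36) = -27)
Function('a')(j) = Mul(j, Add(-3, j))
Function('o')(L) = Mul(4, Pow(L, 2)) (Function('o')(L) = Pow(Mul(2, L), 2) = Mul(4, Pow(L, 2)))
T = 21601 (T = Add(21454, Mul(-1, -147)) = Add(21454, 147) = 21601)
Add(Mul(Function('a')(Function('r')(8, 5)), Pow(-17935, -1)), Mul(Function('o')(105), Pow(T, -1))) = Add(Mul(Mul(-27, Add(-3, -27)), Pow(-17935, -1)), Mul(Mul(4, Pow(105, 2)), Pow(21601, -1))) = Add(Mul(Mul(-27, -30), Rational(-1, 17935)), Mul(Mul(4, 11025), Rational(1, 21601))) = Add(Mul(810, Rational(-1, 17935)), Mul(44100, Rational(1, 21601))) = Add(Rational(-162, 3587), Rational(44100, 21601)) = Rational(154687338, 77482787)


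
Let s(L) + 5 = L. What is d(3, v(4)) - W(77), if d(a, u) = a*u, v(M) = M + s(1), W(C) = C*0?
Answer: 0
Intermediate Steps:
s(L) = -5 + L
W(C) = 0
v(M) = -4 + M (v(M) = M + (-5 + 1) = M - 4 = -4 + M)
d(3, v(4)) - W(77) = 3*(-4 + 4) - 1*0 = 3*0 + 0 = 0 + 0 = 0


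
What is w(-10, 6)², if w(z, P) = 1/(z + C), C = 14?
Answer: 1/16 ≈ 0.062500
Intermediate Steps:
w(z, P) = 1/(14 + z) (w(z, P) = 1/(z + 14) = 1/(14 + z))
w(-10, 6)² = (1/(14 - 10))² = (1/4)² = (¼)² = 1/16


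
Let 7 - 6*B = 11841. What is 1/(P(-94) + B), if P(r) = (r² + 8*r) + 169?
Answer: 3/18842 ≈ 0.00015922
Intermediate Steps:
B = -5917/3 (B = 7/6 - ⅙*11841 = 7/6 - 3947/2 = -5917/3 ≈ -1972.3)
P(r) = 169 + r² + 8*r
1/(P(-94) + B) = 1/((169 + (-94)² + 8*(-94)) - 5917/3) = 1/((169 + 8836 - 752) - 5917/3) = 1/(8253 - 5917/3) = 1/(18842/3) = 3/18842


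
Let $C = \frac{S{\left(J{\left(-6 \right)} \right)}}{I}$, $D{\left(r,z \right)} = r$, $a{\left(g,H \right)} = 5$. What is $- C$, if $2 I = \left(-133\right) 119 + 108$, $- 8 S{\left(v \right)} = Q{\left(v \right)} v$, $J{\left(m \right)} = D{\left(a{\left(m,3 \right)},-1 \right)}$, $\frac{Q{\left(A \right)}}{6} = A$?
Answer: $- \frac{75}{31438} \approx -0.0023856$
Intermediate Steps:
$Q{\left(A \right)} = 6 A$
$J{\left(m \right)} = 5$
$S{\left(v \right)} = - \frac{3 v^{2}}{4}$ ($S{\left(v \right)} = - \frac{6 v v}{8} = - \frac{6 v^{2}}{8} = - \frac{3 v^{2}}{4}$)
$I = - \frac{15719}{2}$ ($I = \frac{\left(-133\right) 119 + 108}{2} = \frac{-15827 + 108}{2} = \frac{1}{2} \left(-15719\right) = - \frac{15719}{2} \approx -7859.5$)
$C = \frac{75}{31438}$ ($C = \frac{\left(- \frac{3}{4}\right) 5^{2}}{- \frac{15719}{2}} = \left(- \frac{3}{4}\right) 25 \left(- \frac{2}{15719}\right) = \left(- \frac{75}{4}\right) \left(- \frac{2}{15719}\right) = \frac{75}{31438} \approx 0.0023856$)
$- C = \left(-1\right) \frac{75}{31438} = - \frac{75}{31438}$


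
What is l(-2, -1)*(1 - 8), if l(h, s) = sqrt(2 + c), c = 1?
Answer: -7*sqrt(3) ≈ -12.124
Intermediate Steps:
l(h, s) = sqrt(3) (l(h, s) = sqrt(2 + 1) = sqrt(3))
l(-2, -1)*(1 - 8) = sqrt(3)*(1 - 8) = sqrt(3)*(-7) = -7*sqrt(3)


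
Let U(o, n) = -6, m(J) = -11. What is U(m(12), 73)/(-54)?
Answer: ⅑ ≈ 0.11111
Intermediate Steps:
U(m(12), 73)/(-54) = -6/(-54) = -6*(-1/54) = ⅑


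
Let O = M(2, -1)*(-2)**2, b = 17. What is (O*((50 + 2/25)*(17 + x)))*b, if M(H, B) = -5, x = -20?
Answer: 255408/5 ≈ 51082.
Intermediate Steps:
O = -20 (O = -5*(-2)**2 = -5*4 = -20)
(O*((50 + 2/25)*(17 + x)))*b = -20*(50 + 2/25)*(17 - 20)*17 = -20*(50 + 2*(1/25))*(-3)*17 = -20*(50 + 2/25)*(-3)*17 = -5008*(-3)/5*17 = -20*(-3756/25)*17 = (15024/5)*17 = 255408/5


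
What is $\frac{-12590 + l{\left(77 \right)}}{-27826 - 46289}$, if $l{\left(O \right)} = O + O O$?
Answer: $\frac{6584}{74115} \approx 0.088835$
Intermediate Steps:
$l{\left(O \right)} = O + O^{2}$
$\frac{-12590 + l{\left(77 \right)}}{-27826 - 46289} = \frac{-12590 + 77 \left(1 + 77\right)}{-27826 - 46289} = \frac{-12590 + 77 \cdot 78}{-74115} = \left(-12590 + 6006\right) \left(- \frac{1}{74115}\right) = \left(-6584\right) \left(- \frac{1}{74115}\right) = \frac{6584}{74115}$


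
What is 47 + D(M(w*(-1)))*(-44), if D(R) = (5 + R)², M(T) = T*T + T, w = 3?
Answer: -5277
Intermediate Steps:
M(T) = T + T² (M(T) = T² + T = T + T²)
47 + D(M(w*(-1)))*(-44) = 47 + (5 + (3*(-1))*(1 + 3*(-1)))²*(-44) = 47 + (5 - 3*(1 - 3))²*(-44) = 47 + (5 - 3*(-2))²*(-44) = 47 + (5 + 6)²*(-44) = 47 + 11²*(-44) = 47 + 121*(-44) = 47 - 5324 = -5277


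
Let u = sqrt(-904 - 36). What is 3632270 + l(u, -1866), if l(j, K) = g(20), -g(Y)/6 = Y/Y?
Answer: 3632264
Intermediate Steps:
u = 2*I*sqrt(235) (u = sqrt(-940) = 2*I*sqrt(235) ≈ 30.659*I)
g(Y) = -6 (g(Y) = -6*Y/Y = -6*1 = -6)
l(j, K) = -6
3632270 + l(u, -1866) = 3632270 - 6 = 3632264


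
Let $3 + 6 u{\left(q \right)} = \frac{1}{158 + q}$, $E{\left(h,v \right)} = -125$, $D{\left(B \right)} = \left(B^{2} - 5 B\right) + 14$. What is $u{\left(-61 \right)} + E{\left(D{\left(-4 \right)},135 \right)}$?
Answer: $- \frac{36520}{291} \approx -125.5$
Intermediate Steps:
$D{\left(B \right)} = 14 + B^{2} - 5 B$
$u{\left(q \right)} = - \frac{1}{2} + \frac{1}{6 \left(158 + q\right)}$
$u{\left(-61 \right)} + E{\left(D{\left(-4 \right)},135 \right)} = \frac{-473 - -183}{6 \left(158 - 61\right)} - 125 = \frac{-473 + 183}{6 \cdot 97} - 125 = \frac{1}{6} \cdot \frac{1}{97} \left(-290\right) - 125 = - \frac{145}{291} - 125 = - \frac{36520}{291}$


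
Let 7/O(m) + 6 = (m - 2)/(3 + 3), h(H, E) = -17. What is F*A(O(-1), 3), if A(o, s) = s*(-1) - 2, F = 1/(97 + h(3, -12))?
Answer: -1/16 ≈ -0.062500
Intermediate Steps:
O(m) = 7/(-19/3 + m/6) (O(m) = 7/(-6 + (m - 2)/(3 + 3)) = 7/(-6 + (-2 + m)/6) = 7/(-6 + (-2 + m)*(1/6)) = 7/(-6 + (-1/3 + m/6)) = 7/(-19/3 + m/6))
F = 1/80 (F = 1/(97 - 17) = 1/80 ≈ 0.012500)
A(o, s) = -2 - s (A(o, s) = -s - 2 = -2 - s)
F*A(O(-1), 3) = (-2 - 1*3)/80 = (-2 - 3)/80 = (1/80)*(-5) = -1/16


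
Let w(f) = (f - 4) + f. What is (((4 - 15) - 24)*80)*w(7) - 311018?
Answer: -339018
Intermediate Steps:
w(f) = -4 + 2*f (w(f) = (-4 + f) + f = -4 + 2*f)
(((4 - 15) - 24)*80)*w(7) - 311018 = (((4 - 15) - 24)*80)*(-4 + 2*7) - 311018 = ((-11 - 24)*80)*(-4 + 14) - 311018 = -35*80*10 - 311018 = -2800*10 - 311018 = -28000 - 311018 = -339018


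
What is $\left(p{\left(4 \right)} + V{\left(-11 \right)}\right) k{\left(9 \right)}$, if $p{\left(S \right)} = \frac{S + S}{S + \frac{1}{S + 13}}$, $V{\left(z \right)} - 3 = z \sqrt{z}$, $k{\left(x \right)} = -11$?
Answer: $- \frac{3773}{69} + 121 i \sqrt{11} \approx -54.681 + 401.31 i$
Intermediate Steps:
$V{\left(z \right)} = 3 + z^{\frac{3}{2}}$ ($V{\left(z \right)} = 3 + z \sqrt{z} = 3 + z^{\frac{3}{2}}$)
$p{\left(S \right)} = \frac{2 S}{S + \frac{1}{13 + S}}$
$\left(p{\left(4 \right)} + V{\left(-11 \right)}\right) k{\left(9 \right)} = \left(2 \cdot 4 \frac{1}{1 + 4^{2} + 13 \cdot 4} \left(13 + 4\right) + \left(3 + \left(-11\right)^{\frac{3}{2}}\right)\right) \left(-11\right) = \left(2 \cdot 4 \frac{1}{1 + 16 + 52} \cdot 17 + \left(3 - 11 i \sqrt{11}\right)\right) \left(-11\right) = \left(2 \cdot 4 \cdot \frac{1}{69} \cdot 17 + \left(3 - 11 i \sqrt{11}\right)\right) \left(-11\right) = \left(\frac{136}{69} + \left(3 - 11 i \sqrt{11}\right)\right) \left(-11\right) = \left(\frac{343}{69} - 11 i \sqrt{11}\right) \left(-11\right) = - \frac{3773}{69} + 121 i \sqrt{11}$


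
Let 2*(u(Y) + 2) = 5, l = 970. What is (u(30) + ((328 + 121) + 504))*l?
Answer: 924895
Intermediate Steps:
u(Y) = ½ (u(Y) = -2 + (½)*5 = -2 + 5/2 = ½)
(u(30) + ((328 + 121) + 504))*l = (½ + ((328 + 121) + 504))*970 = (½ + (449 + 504))*970 = (½ + 953)*970 = (1907/2)*970 = 924895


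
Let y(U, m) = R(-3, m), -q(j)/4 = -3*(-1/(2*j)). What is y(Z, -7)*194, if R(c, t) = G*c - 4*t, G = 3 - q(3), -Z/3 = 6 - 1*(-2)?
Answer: 2522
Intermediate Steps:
Z = -24 (Z = -3*(6 - 1*(-2)) = -3*(6 + 2) = -3*8 = -24)
q(j) = -6/j (q(j) = -(-12)/(j*(-2)) = -(-12)/((-2*j)) = -(-12)*(-1/(2*j)) = -6/j)
G = 5 (G = 3 - (-6)/3 = 3 - 1*(-2) = 3 + 2 = 5)
R(c, t) = -4*t + 5*c (R(c, t) = 5*c - 4*t = -4*t + 5*c)
y(U, m) = -15 - 4*m (y(U, m) = -4*m + 5*(-3) = -4*m - 15 = -15 - 4*m)
y(Z, -7)*194 = (-15 - 4*(-7))*194 = (-15 + 28)*194 = 13*194 = 2522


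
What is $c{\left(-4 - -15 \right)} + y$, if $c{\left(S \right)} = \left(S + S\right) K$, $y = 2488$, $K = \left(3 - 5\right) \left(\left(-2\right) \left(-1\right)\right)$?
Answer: $2400$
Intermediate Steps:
$K = -4$ ($K = \left(-2\right) 2 = -4$)
$c{\left(S \right)} = - 8 S$ ($c{\left(S \right)} = \left(S + S\right) \left(-4\right) = 2 S \left(-4\right) = - 8 S$)
$c{\left(-4 - -15 \right)} + y = - 8 \left(-4 - -15\right) + 2488 = - 8 \left(-4 + 15\right) + 2488 = \left(-8\right) 11 + 2488 = -88 + 2488 = 2400$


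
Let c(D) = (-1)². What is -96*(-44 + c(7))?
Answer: 4128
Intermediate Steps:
c(D) = 1
-96*(-44 + c(7)) = -96*(-44 + 1) = -96*(-43) = 4128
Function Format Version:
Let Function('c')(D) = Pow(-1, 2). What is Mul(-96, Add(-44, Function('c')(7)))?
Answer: 4128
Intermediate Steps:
Function('c')(D) = 1
Mul(-96, Add(-44, Function('c')(7))) = Mul(-96, Add(-44, 1)) = Mul(-96, -43) = 4128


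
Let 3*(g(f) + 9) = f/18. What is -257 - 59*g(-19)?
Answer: 15917/54 ≈ 294.76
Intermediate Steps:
g(f) = -9 + f/54 (g(f) = -9 + (f/18)/3 = -9 + f/54)
-257 - 59*g(-19) = -257 - 59*(-9 + (1/54)*(-19)) = -257 - 59*(-9 - 19/54) = -257 - 59*(-505/54) = -257 + 29795/54 = 15917/54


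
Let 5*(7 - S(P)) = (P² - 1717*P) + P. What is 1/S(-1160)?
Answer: -1/667225 ≈ -1.4987e-6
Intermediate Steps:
S(P) = 7 - P²/5 + 1716*P/5 (S(P) = 7 - ((P² - 1717*P) + P)/5 = 7 - (P² - 1716*P)/5 = 7 + (-P²/5 + 1716*P/5) = 7 - P²/5 + 1716*P/5)
1/S(-1160) = 1/(7 - ⅕*(-1160)² + (1716/5)*(-1160)) = 1/(7 - ⅕*1345600 - 398112) = 1/(7 - 269120 - 398112) = 1/(-667225) = -1/667225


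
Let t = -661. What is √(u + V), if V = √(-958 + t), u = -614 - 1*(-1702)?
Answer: √(1088 + I*√1619) ≈ 32.99 + 0.6098*I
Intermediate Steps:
u = 1088 (u = -614 + 1702 = 1088)
V = I*√1619 (V = √(-958 - 661) = √(-1619) = I*√1619 ≈ 40.237*I)
√(u + V) = √(1088 + I*√1619)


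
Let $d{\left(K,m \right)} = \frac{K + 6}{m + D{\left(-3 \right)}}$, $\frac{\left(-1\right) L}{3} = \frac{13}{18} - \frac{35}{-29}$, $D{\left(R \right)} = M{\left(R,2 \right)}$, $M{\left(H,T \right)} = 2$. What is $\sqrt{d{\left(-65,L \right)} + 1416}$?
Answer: $\frac{\sqrt{621707190}}{659} \approx 37.836$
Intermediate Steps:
$D{\left(R \right)} = 2$
$L = - \frac{1007}{174}$ ($L = - 3 \left(\frac{13}{18} - \frac{35}{-29}\right) = - 3 \left(13 \cdot \frac{1}{18} - - \frac{35}{29}\right) = - 3 \left(\frac{13}{18} + \frac{35}{29}\right) = \left(-3\right) \frac{1007}{522} = - \frac{1007}{174} \approx -5.7874$)
$d{\left(K,m \right)} = \frac{6 + K}{2 + m}$ ($d{\left(K,m \right)} = \frac{K + 6}{m + 2} = \frac{6 + K}{2 + m}$)
$\sqrt{d{\left(-65,L \right)} + 1416} = \sqrt{\frac{6 - 65}{2 - \frac{1007}{174}} + 1416} = \sqrt{\frac{1}{- \frac{659}{174}} \left(-59\right) + 1416} = \sqrt{\left(- \frac{174}{659}\right) \left(-59\right) + 1416} = \sqrt{\frac{10266}{659} + 1416} = \sqrt{\frac{943410}{659}} = \frac{\sqrt{621707190}}{659}$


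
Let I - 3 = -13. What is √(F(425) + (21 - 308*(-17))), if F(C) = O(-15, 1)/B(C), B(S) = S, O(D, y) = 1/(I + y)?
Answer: 2*√85459102/255 ≈ 72.505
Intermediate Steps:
I = -10 (I = 3 - 13 = -10)
O(D, y) = 1/(-10 + y)
F(C) = -1/(9*C) (F(C) = 1/((-10 + 1)*C) = 1/((-9)*C) = -1/(9*C))
√(F(425) + (21 - 308*(-17))) = √(-⅑/425 + (21 - 308*(-17))) = √(-⅑*1/425 + (21 + 5236)) = √(-1/3825 + 5257) = √(20108024/3825) = 2*√85459102/255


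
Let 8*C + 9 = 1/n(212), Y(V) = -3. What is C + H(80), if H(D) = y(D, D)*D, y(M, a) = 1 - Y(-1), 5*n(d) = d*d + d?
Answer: 115192961/361248 ≈ 318.88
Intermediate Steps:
n(d) = d/5 + d²/5 (n(d) = (d*d + d)/5 = (d² + d)/5 = (d + d²)/5 = d/5 + d²/5)
y(M, a) = 4 (y(M, a) = 1 - 1*(-3) = 1 + 3 = 4)
C = -406399/361248 (C = -9/8 + 1/(8*(((⅕)*212*(1 + 212)))) = -9/8 + 1/(8*(((⅕)*212*213))) = -9/8 + 1/(8*(45156/5)) = -9/8 + (⅛)*(5/45156) = -9/8 + 5/361248 = -406399/361248 ≈ -1.1250)
H(D) = 4*D
C + H(80) = -406399/361248 + 4*80 = -406399/361248 + 320 = 115192961/361248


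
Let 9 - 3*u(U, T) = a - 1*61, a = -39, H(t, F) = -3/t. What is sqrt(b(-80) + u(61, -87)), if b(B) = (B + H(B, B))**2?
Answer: sqrt(370387281)/240 ≈ 80.189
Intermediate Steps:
u(U, T) = 109/3 (u(U, T) = 3 - (-39 - 1*61)/3 = 3 - (-39 - 61)/3 = 3 - 1/3*(-100) = 3 + 100/3 = 109/3)
b(B) = (B - 3/B)**2
sqrt(b(-80) + u(61, -87)) = sqrt((-3 + (-80)**2)**2/(-80)**2 + 109/3) = sqrt((-3 + 6400)**2/6400 + 109/3) = sqrt((1/6400)*6397**2 + 109/3) = sqrt((1/6400)*40921609 + 109/3) = sqrt(40921609/6400 + 109/3) = sqrt(123462427/19200) = sqrt(370387281)/240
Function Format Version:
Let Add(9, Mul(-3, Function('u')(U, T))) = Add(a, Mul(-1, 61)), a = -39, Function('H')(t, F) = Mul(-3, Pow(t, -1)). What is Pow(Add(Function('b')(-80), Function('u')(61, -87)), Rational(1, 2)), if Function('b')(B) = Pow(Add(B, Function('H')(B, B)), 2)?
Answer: Mul(Rational(1, 240), Pow(370387281, Rational(1, 2))) ≈ 80.189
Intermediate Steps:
Function('u')(U, T) = Rational(109, 3) (Function('u')(U, T) = Add(3, Mul(Rational(-1, 3), Add(-39, Mul(-1, 61)))) = Add(3, Mul(Rational(-1, 3), Add(-39, -61))) = Add(3, Mul(Rational(-1, 3), -100)) = Add(3, Rational(100, 3)) = Rational(109, 3))
Function('b')(B) = Pow(Add(B, Mul(-3, Pow(B, -1))), 2)
Pow(Add(Function('b')(-80), Function('u')(61, -87)), Rational(1, 2)) = Pow(Add(Mul(Pow(-80, -2), Pow(Add(-3, Pow(-80, 2)), 2)), Rational(109, 3)), Rational(1, 2)) = Pow(Add(Mul(Rational(1, 6400), Pow(Add(-3, 6400), 2)), Rational(109, 3)), Rational(1, 2)) = Pow(Add(Mul(Rational(1, 6400), Pow(6397, 2)), Rational(109, 3)), Rational(1, 2)) = Pow(Add(Mul(Rational(1, 6400), 40921609), Rational(109, 3)), Rational(1, 2)) = Pow(Add(Rational(40921609, 6400), Rational(109, 3)), Rational(1, 2)) = Pow(Rational(123462427, 19200), Rational(1, 2)) = Mul(Rational(1, 240), Pow(370387281, Rational(1, 2)))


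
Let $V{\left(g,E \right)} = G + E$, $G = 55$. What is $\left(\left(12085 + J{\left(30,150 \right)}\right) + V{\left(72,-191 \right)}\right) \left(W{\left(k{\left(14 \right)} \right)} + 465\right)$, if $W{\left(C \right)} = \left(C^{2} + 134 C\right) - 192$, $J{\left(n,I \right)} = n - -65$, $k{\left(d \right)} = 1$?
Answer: $4913952$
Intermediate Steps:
$V{\left(g,E \right)} = 55 + E$
$J{\left(n,I \right)} = 65 + n$ ($J{\left(n,I \right)} = n + 65 = 65 + n$)
$W{\left(C \right)} = -192 + C^{2} + 134 C$
$\left(\left(12085 + J{\left(30,150 \right)}\right) + V{\left(72,-191 \right)}\right) \left(W{\left(k{\left(14 \right)} \right)} + 465\right) = \left(\left(12085 + \left(65 + 30\right)\right) + \left(55 - 191\right)\right) \left(\left(-192 + 1^{2} + 134 \cdot 1\right) + 465\right) = \left(\left(12085 + 95\right) - 136\right) \left(\left(-192 + 1 + 134\right) + 465\right) = \left(12180 - 136\right) \left(-57 + 465\right) = 12044 \cdot 408 = 4913952$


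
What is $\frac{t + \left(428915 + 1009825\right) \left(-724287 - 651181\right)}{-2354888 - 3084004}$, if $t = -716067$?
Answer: $\frac{659647182129}{1812964} \approx 3.6385 \cdot 10^{5}$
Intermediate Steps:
$\frac{t + \left(428915 + 1009825\right) \left(-724287 - 651181\right)}{-2354888 - 3084004} = \frac{-716067 + \left(428915 + 1009825\right) \left(-724287 - 651181\right)}{-2354888 - 3084004} = \frac{-716067 + 1438740 \left(-1375468\right)}{-5438892} = \left(-716067 - 1978940830320\right) \left(- \frac{1}{5438892}\right) = \left(-1978941546387\right) \left(- \frac{1}{5438892}\right) = \frac{659647182129}{1812964}$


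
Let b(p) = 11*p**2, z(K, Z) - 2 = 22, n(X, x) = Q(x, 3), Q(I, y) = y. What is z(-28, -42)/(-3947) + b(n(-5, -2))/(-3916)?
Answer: -44067/1405132 ≈ -0.031361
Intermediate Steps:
n(X, x) = 3
z(K, Z) = 24 (z(K, Z) = 2 + 22 = 24)
z(-28, -42)/(-3947) + b(n(-5, -2))/(-3916) = 24/(-3947) + (11*3**2)/(-3916) = 24*(-1/3947) + (11*9)*(-1/3916) = -24/3947 + 99*(-1/3916) = -24/3947 - 9/356 = -44067/1405132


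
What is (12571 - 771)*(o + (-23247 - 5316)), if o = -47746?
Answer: -900446200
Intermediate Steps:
(12571 - 771)*(o + (-23247 - 5316)) = (12571 - 771)*(-47746 + (-23247 - 5316)) = 11800*(-47746 - 28563) = 11800*(-76309) = -900446200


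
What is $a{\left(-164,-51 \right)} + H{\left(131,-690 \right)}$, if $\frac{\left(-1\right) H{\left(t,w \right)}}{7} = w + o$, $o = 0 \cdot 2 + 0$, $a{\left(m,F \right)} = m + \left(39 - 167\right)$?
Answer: $4538$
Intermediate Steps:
$a{\left(m,F \right)} = -128 + m$ ($a{\left(m,F \right)} = m - 128 = -128 + m$)
$o = 0$ ($o = 0 + 0 = 0$)
$H{\left(t,w \right)} = - 7 w$ ($H{\left(t,w \right)} = - 7 \left(w + 0\right) = - 7 w$)
$a{\left(-164,-51 \right)} + H{\left(131,-690 \right)} = \left(-128 - 164\right) - -4830 = -292 + 4830 = 4538$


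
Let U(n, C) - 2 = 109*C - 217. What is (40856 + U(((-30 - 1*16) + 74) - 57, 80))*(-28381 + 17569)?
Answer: -533691132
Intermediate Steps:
U(n, C) = -215 + 109*C (U(n, C) = 2 + (109*C - 217) = 2 + (-217 + 109*C) = -215 + 109*C)
(40856 + U(((-30 - 1*16) + 74) - 57, 80))*(-28381 + 17569) = (40856 + (-215 + 109*80))*(-28381 + 17569) = (40856 + (-215 + 8720))*(-10812) = (40856 + 8505)*(-10812) = 49361*(-10812) = -533691132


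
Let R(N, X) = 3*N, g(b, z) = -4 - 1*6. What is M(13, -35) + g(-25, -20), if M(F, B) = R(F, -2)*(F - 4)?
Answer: 341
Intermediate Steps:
g(b, z) = -10 (g(b, z) = -4 - 6 = -10)
M(F, B) = 3*F*(-4 + F) (M(F, B) = (3*F)*(F - 4) = (3*F)*(-4 + F) = 3*F*(-4 + F))
M(13, -35) + g(-25, -20) = 3*13*(-4 + 13) - 10 = 3*13*9 - 10 = 351 - 10 = 341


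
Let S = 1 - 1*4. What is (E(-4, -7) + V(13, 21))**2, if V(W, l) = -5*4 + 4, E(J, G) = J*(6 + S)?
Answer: 784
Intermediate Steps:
S = -3 (S = 1 - 4 = -3)
E(J, G) = 3*J (E(J, G) = J*(6 - 3) = J*3 = 3*J)
V(W, l) = -16 (V(W, l) = -20 + 4 = -16)
(E(-4, -7) + V(13, 21))**2 = (3*(-4) - 16)**2 = (-12 - 16)**2 = (-28)**2 = 784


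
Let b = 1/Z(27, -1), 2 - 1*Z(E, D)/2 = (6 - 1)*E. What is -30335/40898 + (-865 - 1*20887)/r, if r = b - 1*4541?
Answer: 199995277891/49400980486 ≈ 4.0484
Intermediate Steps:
Z(E, D) = 4 - 10*E (Z(E, D) = 4 - 2*(6 - 1)*E = 4 - 10*E)
b = -1/266 (b = 1/(4 - 10*27) = 1/(4 - 270) = 1/(-266) = -1/266 ≈ -0.0037594)
r = -1207907/266 (r = -1/266 - 1*4541 = -1/266 - 4541 = -1207907/266 ≈ -4541.0)
-30335/40898 + (-865 - 1*20887)/r = -30335/40898 + (-865 - 1*20887)/(-1207907/266) = -30335*1/40898 + (-865 - 20887)*(-266/1207907) = -30335/40898 - 21752*(-266/1207907) = -30335/40898 + 5786032/1207907 = 199995277891/49400980486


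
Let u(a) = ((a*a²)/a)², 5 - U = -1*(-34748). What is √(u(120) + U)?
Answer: √207325257 ≈ 14399.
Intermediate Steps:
U = -34743 (U = 5 - (-1)*(-34748) = 5 - 1*34748 = 5 - 34748 = -34743)
u(a) = a⁴ (u(a) = (a³/a)² = (a²)² = a⁴)
√(u(120) + U) = √(120⁴ - 34743) = √(207360000 - 34743) = √207325257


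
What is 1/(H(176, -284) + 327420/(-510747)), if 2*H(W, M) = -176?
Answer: -170249/15091052 ≈ -0.011281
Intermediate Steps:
H(W, M) = -88 (H(W, M) = (½)*(-176) = -88)
1/(H(176, -284) + 327420/(-510747)) = 1/(-88 + 327420/(-510747)) = 1/(-88 + 327420*(-1/510747)) = 1/(-88 - 109140/170249) = 1/(-15091052/170249) = -170249/15091052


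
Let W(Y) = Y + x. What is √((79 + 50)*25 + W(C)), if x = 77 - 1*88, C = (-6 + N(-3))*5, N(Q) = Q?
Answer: √3169 ≈ 56.294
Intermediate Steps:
C = -45 (C = (-6 - 3)*5 = -9*5 = -45)
x = -11 (x = 77 - 88 = -11)
W(Y) = -11 + Y (W(Y) = Y - 11 = -11 + Y)
√((79 + 50)*25 + W(C)) = √((79 + 50)*25 + (-11 - 45)) = √(129*25 - 56) = √(3225 - 56) = √3169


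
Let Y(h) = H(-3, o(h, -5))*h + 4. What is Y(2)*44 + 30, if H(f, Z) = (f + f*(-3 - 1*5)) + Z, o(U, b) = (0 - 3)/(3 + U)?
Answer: 10006/5 ≈ 2001.2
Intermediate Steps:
o(U, b) = -3/(3 + U)
H(f, Z) = Z - 7*f (H(f, Z) = (f + f*(-3 - 5)) + Z = (f + f*(-8)) + Z = (f - 8*f) + Z = -7*f + Z = Z - 7*f)
Y(h) = 4 + h*(21 - 3/(3 + h)) (Y(h) = (-3/(3 + h) - 7*(-3))*h + 4 = (-3/(3 + h) + 21)*h + 4 = (21 - 3/(3 + h))*h + 4 = h*(21 - 3/(3 + h)) + 4 = 4 + h*(21 - 3/(3 + h)))
Y(2)*44 + 30 = ((12 + 21*2**2 + 64*2)/(3 + 2))*44 + 30 = ((12 + 21*4 + 128)/5)*44 + 30 = ((12 + 84 + 128)/5)*44 + 30 = ((1/5)*224)*44 + 30 = (224/5)*44 + 30 = 9856/5 + 30 = 10006/5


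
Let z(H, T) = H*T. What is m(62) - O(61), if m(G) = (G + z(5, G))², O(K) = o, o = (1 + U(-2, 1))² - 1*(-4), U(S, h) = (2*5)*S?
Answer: 138019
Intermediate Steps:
U(S, h) = 10*S
o = 365 (o = (1 + 10*(-2))² - 1*(-4) = (1 - 20)² + 4 = (-19)² + 4 = 361 + 4 = 365)
O(K) = 365
m(G) = 36*G² (m(G) = (G + 5*G)² = (6*G)² = 36*G²)
m(62) - O(61) = 36*62² - 1*365 = 36*3844 - 365 = 138384 - 365 = 138019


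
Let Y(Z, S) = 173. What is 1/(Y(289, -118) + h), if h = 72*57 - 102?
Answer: 1/4175 ≈ 0.00023952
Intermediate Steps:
h = 4002 (h = 4104 - 102 = 4002)
1/(Y(289, -118) + h) = 1/(173 + 4002) = 1/4175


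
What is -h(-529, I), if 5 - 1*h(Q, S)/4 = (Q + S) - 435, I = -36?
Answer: -4020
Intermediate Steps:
h(Q, S) = 1760 - 4*Q - 4*S (h(Q, S) = 20 - 4*((Q + S) - 435) = 20 - 4*(-435 + Q + S) = 20 + (1740 - 4*Q - 4*S) = 1760 - 4*Q - 4*S)
-h(-529, I) = -(1760 - 4*(-529) - 4*(-36)) = -(1760 + 2116 + 144) = -1*4020 = -4020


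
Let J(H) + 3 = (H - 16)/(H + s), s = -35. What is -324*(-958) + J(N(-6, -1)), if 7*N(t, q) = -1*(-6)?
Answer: 74183077/239 ≈ 3.1039e+5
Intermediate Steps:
N(t, q) = 6/7 (N(t, q) = (-1*(-6))/7 = (1/7)*6 = 6/7)
J(H) = -3 + (-16 + H)/(-35 + H) (J(H) = -3 + (H - 16)/(H - 35) = -3 + (-16 + H)/(-35 + H))
-324*(-958) + J(N(-6, -1)) = -324*(-958) + (89 - 2*6/7)/(-35 + 6/7) = 310392 + (89 - 12/7)/(-239/7) = 310392 - 7/239*611/7 = 310392 - 611/239 = 74183077/239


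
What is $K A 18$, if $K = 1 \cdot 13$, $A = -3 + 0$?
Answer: $-702$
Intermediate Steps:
$A = -3$
$K = 13$
$K A 18 = 13 \left(-3\right) 18 = \left(-39\right) 18 = -702$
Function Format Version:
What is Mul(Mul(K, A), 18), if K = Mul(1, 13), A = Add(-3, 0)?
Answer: -702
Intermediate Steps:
A = -3
K = 13
Mul(Mul(K, A), 18) = Mul(Mul(13, -3), 18) = Mul(-39, 18) = -702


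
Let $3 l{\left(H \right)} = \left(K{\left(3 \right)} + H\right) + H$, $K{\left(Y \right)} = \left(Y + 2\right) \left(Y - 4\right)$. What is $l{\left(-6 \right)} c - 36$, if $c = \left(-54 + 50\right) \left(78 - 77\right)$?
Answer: $- \frac{40}{3} \approx -13.333$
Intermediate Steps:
$c = -4$ ($c = \left(-4\right) 1 = -4$)
$K{\left(Y \right)} = \left(-4 + Y\right) \left(2 + Y\right)$ ($K{\left(Y \right)} = \left(2 + Y\right) \left(-4 + Y\right) = \left(-4 + Y\right) \left(2 + Y\right)$)
$l{\left(H \right)} = - \frac{5}{3} + \frac{2 H}{3}$ ($l{\left(H \right)} = \frac{\left(\left(-8 + 3^{2} - 6\right) + H\right) + H}{3} = \frac{\left(\left(-8 + 9 - 6\right) + H\right) + H}{3} = \frac{\left(-5 + H\right) + H}{3} = \frac{-5 + 2 H}{3} = - \frac{5}{3} + \frac{2 H}{3}$)
$l{\left(-6 \right)} c - 36 = \left(- \frac{5}{3} + \frac{2}{3} \left(-6\right)\right) \left(-4\right) - 36 = \left(- \frac{5}{3} - 4\right) \left(-4\right) - 36 = \left(- \frac{17}{3}\right) \left(-4\right) - 36 = \frac{68}{3} - 36 = - \frac{40}{3}$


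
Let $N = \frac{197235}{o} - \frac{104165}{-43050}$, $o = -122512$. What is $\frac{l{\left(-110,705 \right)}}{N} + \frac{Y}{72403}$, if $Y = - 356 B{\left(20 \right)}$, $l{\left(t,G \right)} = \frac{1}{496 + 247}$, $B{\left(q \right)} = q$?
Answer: $- \frac{2220974201675200}{22973314983801817} \approx -0.096676$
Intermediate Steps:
$N = \frac{427049573}{527414160}$ ($N = \frac{197235}{-122512} - \frac{104165}{-43050} = 197235 \left(- \frac{1}{122512}\right) - - \frac{20833}{8610} = - \frac{197235}{122512} + \frac{20833}{8610} = \frac{427049573}{527414160} \approx 0.8097$)
$l{\left(t,G \right)} = \frac{1}{743}$
$Y = -7120$ ($Y = \left(-356\right) 20 = -7120$)
$\frac{l{\left(-110,705 \right)}}{N} + \frac{Y}{72403} = \frac{1}{743 \cdot \frac{427049573}{527414160}} - \frac{7120}{72403} = \frac{1}{743} \cdot \frac{527414160}{427049573} - \frac{7120}{72403} = \frac{527414160}{317297832739} - \frac{7120}{72403} = - \frac{2220974201675200}{22973314983801817}$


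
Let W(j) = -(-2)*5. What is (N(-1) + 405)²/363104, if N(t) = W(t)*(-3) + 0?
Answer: 140625/363104 ≈ 0.38729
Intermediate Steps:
W(j) = 10 (W(j) = -2*(-5) = 10)
N(t) = -30 (N(t) = 10*(-3) + 0 = -30 + 0 = -30)
(N(-1) + 405)²/363104 = (-30 + 405)²/363104 = 375²*(1/363104) = 140625*(1/363104) = 140625/363104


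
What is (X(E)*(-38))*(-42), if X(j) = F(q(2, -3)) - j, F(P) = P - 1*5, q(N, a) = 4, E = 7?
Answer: -12768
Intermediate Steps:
F(P) = -5 + P (F(P) = P - 5 = -5 + P)
X(j) = -1 - j (X(j) = (-5 + 4) - j = -1 - j)
(X(E)*(-38))*(-42) = ((-1 - 1*7)*(-38))*(-42) = ((-1 - 7)*(-38))*(-42) = -8*(-38)*(-42) = 304*(-42) = -12768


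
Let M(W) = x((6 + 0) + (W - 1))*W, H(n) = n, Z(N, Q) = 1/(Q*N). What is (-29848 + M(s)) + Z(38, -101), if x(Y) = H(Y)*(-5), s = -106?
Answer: -320004765/3838 ≈ -83378.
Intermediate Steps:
Z(N, Q) = 1/(N*Q)
x(Y) = -5*Y (x(Y) = Y*(-5) = -5*Y)
M(W) = W*(-25 - 5*W) (M(W) = (-5*((6 + 0) + (W - 1)))*W = (-5*(6 + (-1 + W)))*W = (-5*(5 + W))*W = (-25 - 5*W)*W = W*(-25 - 5*W))
(-29848 + M(s)) + Z(38, -101) = (-29848 + 5*(-106)*(-5 - 1*(-106))) + 1/(38*(-101)) = (-29848 + 5*(-106)*(-5 + 106)) + (1/38)*(-1/101) = (-29848 + 5*(-106)*101) - 1/3838 = (-29848 - 53530) - 1/3838 = -83378 - 1/3838 = -320004765/3838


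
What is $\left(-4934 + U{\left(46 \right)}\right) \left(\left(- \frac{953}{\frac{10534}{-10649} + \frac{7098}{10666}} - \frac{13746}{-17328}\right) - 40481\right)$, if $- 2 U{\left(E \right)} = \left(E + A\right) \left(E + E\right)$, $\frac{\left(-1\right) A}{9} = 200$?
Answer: $- \frac{3281905065589403625}{1154228188} \approx -2.8434 \cdot 10^{9}$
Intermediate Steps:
$A = -1800$ ($A = \left(-9\right) 200 = -1800$)
$U{\left(E \right)} = - E \left(-1800 + E\right)$ ($U{\left(E \right)} = - \frac{\left(E - 1800\right) \left(E + E\right)}{2} = - \frac{\left(-1800 + E\right) 2 E}{2} = - \frac{2 E \left(-1800 + E\right)}{2} = - E \left(-1800 + E\right)$)
$\left(-4934 + U{\left(46 \right)}\right) \left(\left(- \frac{953}{\frac{10534}{-10649} + \frac{7098}{10666}} - \frac{13746}{-17328}\right) - 40481\right) = \left(-4934 + 46 \left(1800 - 46\right)\right) \left(\left(- \frac{953}{\frac{10534}{-10649} + \frac{7098}{10666}} - \frac{13746}{-17328}\right) - 40481\right) = \left(-4934 + 46 \left(1800 - 46\right)\right) \left(\left(- \frac{953}{10534 \left(- \frac{1}{10649}\right) + 7098 \cdot \frac{1}{10666}} - - \frac{2291}{2888}\right) - 40481\right) = \left(-4934 + 46 \cdot 1754\right) \left(\left(- \frac{953}{- \frac{458}{463} + \frac{3549}{5333}} + \frac{2291}{2888}\right) - 40481\right) = \left(-4934 + 80684\right) \left(\left(- \frac{953}{- \frac{799327}{2469179}} + \frac{2291}{2888}\right) - 40481\right) = 75750 \left(\left(\left(-953\right) \left(- \frac{2469179}{799327}\right) + \frac{2291}{2888}\right) - 40481\right) = 75750 \left(\left(\frac{2353127587}{799327} + \frac{2291}{2888}\right) - 40481\right) = 75750 \left(\frac{6797663729413}{2308456376} - 40481\right) = 75750 \left(- \frac{86650958827443}{2308456376}\right) = - \frac{3281905065589403625}{1154228188}$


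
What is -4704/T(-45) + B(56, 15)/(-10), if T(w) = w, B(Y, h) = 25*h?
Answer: 2011/30 ≈ 67.033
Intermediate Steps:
-4704/T(-45) + B(56, 15)/(-10) = -4704/(-45) + (25*15)/(-10) = -4704*(-1/45) + 375*(-⅒) = 1568/15 - 75/2 = 2011/30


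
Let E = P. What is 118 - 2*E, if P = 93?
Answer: -68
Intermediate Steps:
E = 93
118 - 2*E = 118 - 2*93 = 118 - 186 = -68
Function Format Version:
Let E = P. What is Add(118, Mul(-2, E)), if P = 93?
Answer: -68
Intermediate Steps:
E = 93
Add(118, Mul(-2, E)) = Add(118, Mul(-2, 93)) = Add(118, -186) = -68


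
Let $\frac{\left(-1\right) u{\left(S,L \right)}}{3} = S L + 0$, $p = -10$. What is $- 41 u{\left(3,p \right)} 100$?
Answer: $-369000$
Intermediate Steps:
$u{\left(S,L \right)} = - 3 L S$ ($u{\left(S,L \right)} = - 3 \left(S L + 0\right) = - 3 \left(L S + 0\right) = - 3 L S$)
$- 41 u{\left(3,p \right)} 100 = - 41 \left(\left(-3\right) \left(-10\right) 3\right) 100 = \left(-41\right) 90 \cdot 100 = \left(-3690\right) 100 = -369000$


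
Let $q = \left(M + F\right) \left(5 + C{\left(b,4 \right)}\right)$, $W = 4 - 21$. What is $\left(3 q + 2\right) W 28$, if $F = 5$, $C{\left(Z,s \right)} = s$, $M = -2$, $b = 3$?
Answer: $-39508$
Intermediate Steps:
$W = -17$
$q = 27$ ($q = \left(-2 + 5\right) \left(5 + 4\right) = 3 \cdot 9 = 27$)
$\left(3 q + 2\right) W 28 = \left(3 \cdot 27 + 2\right) \left(-17\right) 28 = \left(81 + 2\right) \left(-17\right) 28 = 83 \left(-17\right) 28 = \left(-1411\right) 28 = -39508$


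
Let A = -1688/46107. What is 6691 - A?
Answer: 308503625/46107 ≈ 6691.0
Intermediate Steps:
A = -1688/46107 (A = -1688*1/46107 = -1688/46107 ≈ -0.036610)
6691 - A = 6691 - 1*(-1688/46107) = 6691 + 1688/46107 = 308503625/46107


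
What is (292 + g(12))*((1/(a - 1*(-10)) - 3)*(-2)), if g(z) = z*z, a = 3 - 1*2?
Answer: 27904/11 ≈ 2536.7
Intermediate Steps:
a = 1 (a = 3 - 2 = 1)
g(z) = z**2
(292 + g(12))*((1/(a - 1*(-10)) - 3)*(-2)) = (292 + 12**2)*((1/(1 - 1*(-10)) - 3)*(-2)) = (292 + 144)*((1/(1 + 10) - 3)*(-2)) = 436*((1/11 - 3)*(-2)) = 436*(-32/11*(-2)) = 436*(64/11) = 27904/11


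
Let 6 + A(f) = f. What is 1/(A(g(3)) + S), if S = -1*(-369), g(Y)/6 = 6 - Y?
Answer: 1/381 ≈ 0.0026247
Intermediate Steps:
g(Y) = 36 - 6*Y (g(Y) = 6*(6 - Y) = 36 - 6*Y)
A(f) = -6 + f
S = 369
1/(A(g(3)) + S) = 1/((-6 + (36 - 6*3)) + 369) = 1/((-6 + (36 - 18)) + 369) = 1/((-6 + 18) + 369) = 1/(12 + 369) = 1/381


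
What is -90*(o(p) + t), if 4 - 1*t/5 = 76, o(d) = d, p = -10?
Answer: 33300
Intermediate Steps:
t = -360 (t = 20 - 5*76 = 20 - 380 = -360)
-90*(o(p) + t) = -90*(-10 - 360) = -90*(-370) = 33300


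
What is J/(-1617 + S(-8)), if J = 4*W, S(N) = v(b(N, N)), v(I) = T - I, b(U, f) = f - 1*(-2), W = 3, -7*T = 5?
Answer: -42/5641 ≈ -0.0074455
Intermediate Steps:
T = -5/7 (T = -⅐*5 = -5/7 ≈ -0.71429)
b(U, f) = 2 + f (b(U, f) = f + 2 = 2 + f)
v(I) = -5/7 - I
S(N) = -19/7 - N (S(N) = -5/7 - (2 + N) = -5/7 + (-2 - N) = -19/7 - N)
J = 12 (J = 4*3 = 12)
J/(-1617 + S(-8)) = 12/(-1617 + (-19/7 - 1*(-8))) = 12/(-1617 + (-19/7 + 8)) = 12/(-1617 + 37/7) = 12/(-11282/7) = -7/11282*12 = -42/5641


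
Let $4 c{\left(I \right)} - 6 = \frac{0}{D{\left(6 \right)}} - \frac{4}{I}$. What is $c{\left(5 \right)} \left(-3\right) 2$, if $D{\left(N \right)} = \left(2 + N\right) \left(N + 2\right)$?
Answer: $- \frac{39}{5} \approx -7.8$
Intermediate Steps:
$D{\left(N \right)} = \left(2 + N\right)^{2}$ ($D{\left(N \right)} = \left(2 + N\right) \left(2 + N\right) = \left(2 + N\right)^{2}$)
$c{\left(I \right)} = \frac{3}{2} - \frac{1}{I}$ ($c{\left(I \right)} = \frac{3}{2} + \frac{\frac{0}{\left(2 + 6\right)^{2}} - \frac{4}{I}}{4} = \frac{3}{2} + \frac{\frac{0}{8^{2}} - \frac{4}{I}}{4} = \frac{3}{2} + \frac{\frac{0}{64} - \frac{4}{I}}{4} = \frac{3}{2} + \frac{0 \cdot \frac{1}{64} - \frac{4}{I}}{4} = \frac{3}{2} + \frac{0 - \frac{4}{I}}{4} = \frac{3}{2} + \frac{\left(-4\right) \frac{1}{I}}{4} = \frac{3}{2} - \frac{1}{I}$)
$c{\left(5 \right)} \left(-3\right) 2 = \left(\frac{3}{2} - \frac{1}{5}\right) \left(-3\right) 2 = \frac{13}{10} \left(-3\right) 2 = \left(- \frac{39}{10}\right) 2 = - \frac{39}{5}$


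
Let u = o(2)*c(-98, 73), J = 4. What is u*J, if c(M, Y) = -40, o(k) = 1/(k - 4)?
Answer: 80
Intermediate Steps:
o(k) = 1/(-4 + k)
u = 20 (u = -40/(-4 + 2) = -40/(-2) = -½*(-40) = 20)
u*J = 20*4 = 80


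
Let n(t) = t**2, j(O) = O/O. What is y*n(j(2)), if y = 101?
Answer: 101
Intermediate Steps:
j(O) = 1
y*n(j(2)) = 101*1**2 = 101*1 = 101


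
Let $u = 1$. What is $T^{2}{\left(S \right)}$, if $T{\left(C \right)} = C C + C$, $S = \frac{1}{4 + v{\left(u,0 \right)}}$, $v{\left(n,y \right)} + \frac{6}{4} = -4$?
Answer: $\frac{4}{81} \approx 0.049383$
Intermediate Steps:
$v{\left(n,y \right)} = - \frac{11}{2}$ ($v{\left(n,y \right)} = - \frac{3}{2} - 4 = - \frac{11}{2}$)
$S = - \frac{2}{3}$ ($S = \frac{1}{4 - \frac{11}{2}} = \frac{1}{- \frac{3}{2}} = - \frac{2}{3} \approx -0.66667$)
$T{\left(C \right)} = C + C^{2}$ ($T{\left(C \right)} = C^{2} + C = C + C^{2}$)
$T^{2}{\left(S \right)} = \left(- \frac{2 \left(1 - \frac{2}{3}\right)}{3}\right)^{2} = \left(\left(- \frac{2}{3}\right) \frac{1}{3}\right)^{2} = \left(- \frac{2}{9}\right)^{2} = \frac{4}{81}$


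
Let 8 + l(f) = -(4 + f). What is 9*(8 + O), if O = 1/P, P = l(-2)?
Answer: 711/10 ≈ 71.100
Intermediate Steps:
l(f) = -12 - f (l(f) = -8 - (4 + f) = -8 + (-4 - f) = -12 - f)
P = -10 (P = -12 - 1*(-2) = -12 + 2 = -10)
O = -⅒ (O = 1/(-10) = -⅒ ≈ -0.10000)
9*(8 + O) = 9*(8 - ⅒) = 9*(79/10) = 711/10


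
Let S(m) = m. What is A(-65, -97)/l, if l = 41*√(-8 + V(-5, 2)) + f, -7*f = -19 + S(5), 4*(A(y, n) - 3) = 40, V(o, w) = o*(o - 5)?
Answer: -13/35299 + 533*√42/70598 ≈ 0.048560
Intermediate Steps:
V(o, w) = o*(-5 + o)
A(y, n) = 13 (A(y, n) = 3 + (¼)*40 = 3 + 10 = 13)
f = 2 (f = -(-19 + 5)/7 = -⅐*(-14) = 2)
l = 2 + 41*√42 (l = 41*√(-8 - 5*(-5 - 5)) + 2 = 41*√(-8 - 5*(-10)) + 2 = 41*√(-8 + 50) + 2 = 41*√42 + 2 = 2 + 41*√42 ≈ 267.71)
A(-65, -97)/l = 13/(2 + 41*√42)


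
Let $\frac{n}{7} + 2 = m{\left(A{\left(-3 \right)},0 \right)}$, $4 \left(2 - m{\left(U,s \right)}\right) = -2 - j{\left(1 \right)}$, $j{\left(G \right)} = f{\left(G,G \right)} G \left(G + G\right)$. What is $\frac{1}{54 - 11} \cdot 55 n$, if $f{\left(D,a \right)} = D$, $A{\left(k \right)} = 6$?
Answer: $\frac{385}{43} \approx 8.9535$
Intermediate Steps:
$j{\left(G \right)} = 2 G^{3}$ ($j{\left(G \right)} = G G \left(G + G\right) = G^{2} \cdot 2 G = 2 G^{3}$)
$m{\left(U,s \right)} = 3$ ($m{\left(U,s \right)} = 2 - \frac{-2 - 2 \cdot 1^{3}}{4} = 2 - \frac{-2 - 2 \cdot 1}{4} = 2 - \frac{-2 - 2}{4} = 2 - -1 = 2 + 1 = 3$)
$n = 7$ ($n = -14 + 7 \cdot 3 = -14 + 21 = 7$)
$\frac{1}{54 - 11} \cdot 55 n = \frac{1}{54 - 11} \cdot 55 \cdot 7 = \frac{1}{43} \cdot 55 \cdot 7 = \frac{55}{43} \cdot 7 = \frac{385}{43}$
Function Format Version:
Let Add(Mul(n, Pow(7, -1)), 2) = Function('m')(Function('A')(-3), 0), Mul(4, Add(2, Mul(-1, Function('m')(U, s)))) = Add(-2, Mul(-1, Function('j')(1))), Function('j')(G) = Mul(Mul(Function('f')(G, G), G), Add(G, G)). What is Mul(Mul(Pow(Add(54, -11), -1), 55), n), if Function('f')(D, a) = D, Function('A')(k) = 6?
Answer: Rational(385, 43) ≈ 8.9535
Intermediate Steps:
Function('j')(G) = Mul(2, Pow(G, 3)) (Function('j')(G) = Mul(Mul(G, G), Add(G, G)) = Mul(Pow(G, 2), Mul(2, G)) = Mul(2, Pow(G, 3)))
Function('m')(U, s) = 3 (Function('m')(U, s) = Add(2, Mul(Rational(-1, 4), Add(-2, Mul(-1, Mul(2, Pow(1, 3)))))) = Add(2, Mul(Rational(-1, 4), Add(-2, Mul(-1, Mul(2, 1))))) = Add(2, Mul(Rational(-1, 4), Add(-2, Mul(-1, 2)))) = Add(2, Mul(Rational(-1, 4), Add(-2, -2))) = Add(2, Mul(Rational(-1, 4), -4)) = Add(2, 1) = 3)
n = 7 (n = Add(-14, Mul(7, 3)) = Add(-14, 21) = 7)
Mul(Mul(Pow(Add(54, -11), -1), 55), n) = Mul(Mul(Pow(Add(54, -11), -1), 55), 7) = Mul(Mul(Pow(43, -1), 55), 7) = Mul(Mul(Rational(1, 43), 55), 7) = Mul(Rational(55, 43), 7) = Rational(385, 43)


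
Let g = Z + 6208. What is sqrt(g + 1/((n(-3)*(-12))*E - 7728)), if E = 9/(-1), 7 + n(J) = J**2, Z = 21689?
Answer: sqrt(393557929914)/3756 ≈ 167.02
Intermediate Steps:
n(J) = -7 + J**2
E = -9 (E = 9*(-1) = -9)
g = 27897 (g = 21689 + 6208 = 27897)
sqrt(g + 1/((n(-3)*(-12))*E - 7728)) = sqrt(27897 + 1/(((-7 + (-3)**2)*(-12))*(-9) - 7728)) = sqrt(27897 + 1/(((-7 + 9)*(-12))*(-9) - 7728)) = sqrt(27897 + 1/((2*(-12))*(-9) - 7728)) = sqrt(27897 + 1/(-24*(-9) - 7728)) = sqrt(27897 + 1/(216 - 7728)) = sqrt(27897 + 1/(-7512)) = sqrt(27897 - 1/7512) = sqrt(209562263/7512) = sqrt(393557929914)/3756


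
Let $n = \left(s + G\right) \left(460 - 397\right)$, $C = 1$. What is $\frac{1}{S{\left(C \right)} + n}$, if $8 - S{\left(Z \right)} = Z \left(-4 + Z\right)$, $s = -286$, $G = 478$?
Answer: $\frac{1}{12107} \approx 8.2597 \cdot 10^{-5}$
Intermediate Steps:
$n = 12096$ ($n = \left(-286 + 478\right) \left(460 - 397\right) = 192 \cdot 63 = 12096$)
$S{\left(Z \right)} = 8 - Z \left(-4 + Z\right)$
$\frac{1}{S{\left(C \right)} + n} = \frac{1}{\left(8 - 1^{2} + 4 \cdot 1\right) + 12096} = \frac{1}{\left(8 - 1 + 4\right) + 12096} = \frac{1}{11 + 12096} = \frac{1}{12107}$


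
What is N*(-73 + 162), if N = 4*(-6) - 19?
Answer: -3827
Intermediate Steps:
N = -43 (N = -24 - 19 = -43)
N*(-73 + 162) = -43*(-73 + 162) = -43*89 = -3827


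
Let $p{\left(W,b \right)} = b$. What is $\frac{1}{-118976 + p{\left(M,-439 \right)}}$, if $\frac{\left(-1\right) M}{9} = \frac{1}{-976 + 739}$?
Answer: $- \frac{1}{119415} \approx -8.3742 \cdot 10^{-6}$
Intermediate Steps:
$M = \frac{3}{79}$ ($M = - \frac{9}{-976 + 739} = - \frac{9}{-237} = \left(-9\right) \left(- \frac{1}{237}\right) = \frac{3}{79} \approx 0.037975$)
$\frac{1}{-118976 + p{\left(M,-439 \right)}} = \frac{1}{-118976 - 439} = \frac{1}{-119415} = - \frac{1}{119415}$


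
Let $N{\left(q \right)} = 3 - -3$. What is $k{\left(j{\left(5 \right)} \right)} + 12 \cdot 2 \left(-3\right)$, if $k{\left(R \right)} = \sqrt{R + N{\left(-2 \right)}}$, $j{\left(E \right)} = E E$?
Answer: $-72 + \sqrt{31} \approx -66.432$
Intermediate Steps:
$N{\left(q \right)} = 6$ ($N{\left(q \right)} = 3 + 3 = 6$)
$j{\left(E \right)} = E^{2}$
$k{\left(R \right)} = \sqrt{6 + R}$ ($k{\left(R \right)} = \sqrt{R + 6} = \sqrt{6 + R}$)
$k{\left(j{\left(5 \right)} \right)} + 12 \cdot 2 \left(-3\right) = \sqrt{6 + 5^{2}} + 12 \cdot 2 \left(-3\right) = \sqrt{6 + 25} + 12 \left(-6\right) = \sqrt{31} - 72 = -72 + \sqrt{31}$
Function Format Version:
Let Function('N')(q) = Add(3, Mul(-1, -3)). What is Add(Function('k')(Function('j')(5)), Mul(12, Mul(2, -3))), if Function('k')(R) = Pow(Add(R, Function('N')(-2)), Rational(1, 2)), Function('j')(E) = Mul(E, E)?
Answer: Add(-72, Pow(31, Rational(1, 2))) ≈ -66.432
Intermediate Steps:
Function('N')(q) = 6 (Function('N')(q) = Add(3, 3) = 6)
Function('j')(E) = Pow(E, 2)
Function('k')(R) = Pow(Add(6, R), Rational(1, 2)) (Function('k')(R) = Pow(Add(R, 6), Rational(1, 2)) = Pow(Add(6, R), Rational(1, 2)))
Add(Function('k')(Function('j')(5)), Mul(12, Mul(2, -3))) = Add(Pow(Add(6, Pow(5, 2)), Rational(1, 2)), Mul(12, Mul(2, -3))) = Add(Pow(Add(6, 25), Rational(1, 2)), Mul(12, -6)) = Add(Pow(31, Rational(1, 2)), -72) = Add(-72, Pow(31, Rational(1, 2)))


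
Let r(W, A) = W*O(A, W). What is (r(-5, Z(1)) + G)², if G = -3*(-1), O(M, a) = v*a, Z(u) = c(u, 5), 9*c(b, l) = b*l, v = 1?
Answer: 784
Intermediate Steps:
c(b, l) = b*l/9 (c(b, l) = (b*l)/9 = b*l/9)
Z(u) = 5*u/9 (Z(u) = (⅑)*u*5 = 5*u/9)
O(M, a) = a (O(M, a) = 1*a = a)
G = 3
r(W, A) = W² (r(W, A) = W*W = W²)
(r(-5, Z(1)) + G)² = ((-5)² + 3)² = (25 + 3)² = 28² = 784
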